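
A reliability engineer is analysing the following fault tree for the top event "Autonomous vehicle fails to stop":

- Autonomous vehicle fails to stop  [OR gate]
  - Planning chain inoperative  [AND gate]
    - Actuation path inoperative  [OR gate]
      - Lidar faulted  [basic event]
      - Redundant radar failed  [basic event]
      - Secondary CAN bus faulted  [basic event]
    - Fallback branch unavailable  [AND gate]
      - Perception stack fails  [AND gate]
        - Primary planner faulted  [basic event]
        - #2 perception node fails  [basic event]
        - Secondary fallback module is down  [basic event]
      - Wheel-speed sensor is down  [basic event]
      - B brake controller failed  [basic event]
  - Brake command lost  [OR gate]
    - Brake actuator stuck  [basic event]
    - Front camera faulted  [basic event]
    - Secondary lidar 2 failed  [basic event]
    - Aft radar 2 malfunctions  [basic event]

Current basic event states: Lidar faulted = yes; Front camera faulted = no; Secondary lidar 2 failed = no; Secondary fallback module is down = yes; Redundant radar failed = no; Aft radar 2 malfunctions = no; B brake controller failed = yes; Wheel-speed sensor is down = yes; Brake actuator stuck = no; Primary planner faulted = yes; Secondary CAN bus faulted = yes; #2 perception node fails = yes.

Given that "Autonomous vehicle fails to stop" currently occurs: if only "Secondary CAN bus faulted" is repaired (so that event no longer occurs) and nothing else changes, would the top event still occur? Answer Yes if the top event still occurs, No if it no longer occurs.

Yes

Counterfactual: set "Secondary CAN bus faulted" to not occurred.
Actuation path inoperative [OR]: Lidar faulted=occurs, Redundant radar failed=not, Secondary CAN bus faulted=not → at least one input occurs → occurs.
Perception stack fails [AND]: Primary planner faulted=occurs, #2 perception node fails=occurs, Secondary fallback module is down=occurs → all inputs occur → occurs.
Fallback branch unavailable [AND]: Perception stack fails=occurs, Wheel-speed sensor is down=occurs, B brake controller failed=occurs → all inputs occur → occurs.
Planning chain inoperative [AND]: Actuation path inoperative=occurs, Fallback branch unavailable=occurs → all inputs occur → occurs.
Brake command lost [OR]: Brake actuator stuck=not, Front camera faulted=not, Secondary lidar 2 failed=not, Aft radar 2 malfunctions=not → no input occurs → does not occur.
Autonomous vehicle fails to stop [OR]: Planning chain inoperative=occurs, Brake command lost=not → at least one input occurs → occurs.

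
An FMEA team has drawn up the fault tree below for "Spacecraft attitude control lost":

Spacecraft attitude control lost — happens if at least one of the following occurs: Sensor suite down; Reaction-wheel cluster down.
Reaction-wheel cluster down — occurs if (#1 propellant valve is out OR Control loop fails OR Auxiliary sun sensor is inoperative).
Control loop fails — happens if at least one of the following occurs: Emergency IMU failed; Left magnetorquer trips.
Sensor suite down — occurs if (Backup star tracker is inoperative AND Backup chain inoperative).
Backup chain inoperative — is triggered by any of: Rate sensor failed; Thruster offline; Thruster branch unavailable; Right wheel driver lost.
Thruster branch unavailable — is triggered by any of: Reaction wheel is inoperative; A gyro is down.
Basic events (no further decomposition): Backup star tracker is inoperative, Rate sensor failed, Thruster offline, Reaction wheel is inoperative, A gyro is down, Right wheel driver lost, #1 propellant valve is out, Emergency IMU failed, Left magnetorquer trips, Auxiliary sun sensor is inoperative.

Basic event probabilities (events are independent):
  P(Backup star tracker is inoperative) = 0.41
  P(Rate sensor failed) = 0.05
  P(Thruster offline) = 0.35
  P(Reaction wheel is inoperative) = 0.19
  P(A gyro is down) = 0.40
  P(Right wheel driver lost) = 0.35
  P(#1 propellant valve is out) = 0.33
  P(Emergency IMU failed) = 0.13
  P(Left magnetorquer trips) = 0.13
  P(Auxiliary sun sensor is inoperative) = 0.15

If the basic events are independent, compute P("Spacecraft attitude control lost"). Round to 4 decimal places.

P(Thruster branch unavailable) [OR] = 1 − (1−0.19) × (1−0.40) = 0.514000
P(Backup chain inoperative) [OR] = 1 − (1−0.05) × (1−0.35) × (1−0.514000) × (1−0.35) = 0.804932
P(Sensor suite down) [AND] = 0.41 × 0.804932 = 0.330022
P(Control loop fails) [OR] = 1 − (1−0.13) × (1−0.13) = 0.243100
P(Reaction-wheel cluster down) [OR] = 1 − (1−0.33) × (1−0.243100) × (1−0.15) = 0.568945
P(Spacecraft attitude control lost) [OR] = 1 − (1−0.330022) × (1−0.568945) = 0.711203
Rounded to 4 decimal places: P(Spacecraft attitude control lost) ≈ 0.7112.

0.7112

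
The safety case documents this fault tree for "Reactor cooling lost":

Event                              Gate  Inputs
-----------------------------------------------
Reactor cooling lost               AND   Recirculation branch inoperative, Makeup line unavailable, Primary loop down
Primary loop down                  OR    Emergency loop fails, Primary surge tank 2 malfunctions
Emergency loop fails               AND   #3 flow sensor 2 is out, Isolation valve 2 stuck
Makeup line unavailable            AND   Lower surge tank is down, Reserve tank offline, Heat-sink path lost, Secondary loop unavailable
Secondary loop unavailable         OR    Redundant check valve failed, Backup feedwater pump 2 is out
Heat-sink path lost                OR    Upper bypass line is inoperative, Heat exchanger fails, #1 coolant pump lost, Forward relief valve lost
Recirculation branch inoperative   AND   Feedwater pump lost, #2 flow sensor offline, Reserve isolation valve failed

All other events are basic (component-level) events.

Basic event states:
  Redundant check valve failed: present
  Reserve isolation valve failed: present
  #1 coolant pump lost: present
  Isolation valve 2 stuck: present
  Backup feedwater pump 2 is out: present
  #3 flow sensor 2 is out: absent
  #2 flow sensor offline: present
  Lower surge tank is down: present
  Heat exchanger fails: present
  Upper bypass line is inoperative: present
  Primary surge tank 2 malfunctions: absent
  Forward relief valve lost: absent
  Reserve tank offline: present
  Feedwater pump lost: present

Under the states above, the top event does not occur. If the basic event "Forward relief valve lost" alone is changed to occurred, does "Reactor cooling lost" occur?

No

Counterfactual: set "Forward relief valve lost" to occurred.
Recirculation branch inoperative [AND]: Feedwater pump lost=occurs, #2 flow sensor offline=occurs, Reserve isolation valve failed=occurs → all inputs occur → occurs.
Heat-sink path lost [OR]: Upper bypass line is inoperative=occurs, Heat exchanger fails=occurs, #1 coolant pump lost=occurs, Forward relief valve lost=occurs → at least one input occurs → occurs.
Secondary loop unavailable [OR]: Redundant check valve failed=occurs, Backup feedwater pump 2 is out=occurs → at least one input occurs → occurs.
Makeup line unavailable [AND]: Lower surge tank is down=occurs, Reserve tank offline=occurs, Heat-sink path lost=occurs, Secondary loop unavailable=occurs → all inputs occur → occurs.
Emergency loop fails [AND]: #3 flow sensor 2 is out=not, Isolation valve 2 stuck=occurs → not all inputs occur → does not occur.
Primary loop down [OR]: Emergency loop fails=not, Primary surge tank 2 malfunctions=not → no input occurs → does not occur.
Reactor cooling lost [AND]: Recirculation branch inoperative=occurs, Makeup line unavailable=occurs, Primary loop down=not → not all inputs occur → does not occur.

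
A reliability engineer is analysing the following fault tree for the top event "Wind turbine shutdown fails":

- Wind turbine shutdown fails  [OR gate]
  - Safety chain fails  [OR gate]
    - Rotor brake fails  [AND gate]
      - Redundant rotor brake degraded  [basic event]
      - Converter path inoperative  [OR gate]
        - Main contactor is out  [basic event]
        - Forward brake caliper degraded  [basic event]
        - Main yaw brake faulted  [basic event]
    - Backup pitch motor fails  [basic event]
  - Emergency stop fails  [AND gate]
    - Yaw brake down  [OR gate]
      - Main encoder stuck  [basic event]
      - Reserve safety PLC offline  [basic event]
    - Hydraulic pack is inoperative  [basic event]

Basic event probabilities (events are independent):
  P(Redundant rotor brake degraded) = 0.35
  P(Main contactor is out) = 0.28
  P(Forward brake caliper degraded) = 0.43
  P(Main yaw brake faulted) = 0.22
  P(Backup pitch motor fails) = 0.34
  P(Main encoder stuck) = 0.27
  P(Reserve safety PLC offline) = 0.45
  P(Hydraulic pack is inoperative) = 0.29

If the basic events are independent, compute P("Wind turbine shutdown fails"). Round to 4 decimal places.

P(Converter path inoperative) [OR] = 1 − (1−0.28) × (1−0.43) × (1−0.22) = 0.679888
P(Rotor brake fails) [AND] = 0.35 × 0.679888 = 0.237961
P(Safety chain fails) [OR] = 1 − (1−0.237961) × (1−0.34) = 0.497054
P(Yaw brake down) [OR] = 1 − (1−0.27) × (1−0.45) = 0.598500
P(Emergency stop fails) [AND] = 0.598500 × 0.29 = 0.173565
P(Wind turbine shutdown fails) [OR] = 1 − (1−0.497054) × (1−0.173565) = 0.584348
Rounded to 4 decimal places: P(Wind turbine shutdown fails) ≈ 0.5843.

0.5843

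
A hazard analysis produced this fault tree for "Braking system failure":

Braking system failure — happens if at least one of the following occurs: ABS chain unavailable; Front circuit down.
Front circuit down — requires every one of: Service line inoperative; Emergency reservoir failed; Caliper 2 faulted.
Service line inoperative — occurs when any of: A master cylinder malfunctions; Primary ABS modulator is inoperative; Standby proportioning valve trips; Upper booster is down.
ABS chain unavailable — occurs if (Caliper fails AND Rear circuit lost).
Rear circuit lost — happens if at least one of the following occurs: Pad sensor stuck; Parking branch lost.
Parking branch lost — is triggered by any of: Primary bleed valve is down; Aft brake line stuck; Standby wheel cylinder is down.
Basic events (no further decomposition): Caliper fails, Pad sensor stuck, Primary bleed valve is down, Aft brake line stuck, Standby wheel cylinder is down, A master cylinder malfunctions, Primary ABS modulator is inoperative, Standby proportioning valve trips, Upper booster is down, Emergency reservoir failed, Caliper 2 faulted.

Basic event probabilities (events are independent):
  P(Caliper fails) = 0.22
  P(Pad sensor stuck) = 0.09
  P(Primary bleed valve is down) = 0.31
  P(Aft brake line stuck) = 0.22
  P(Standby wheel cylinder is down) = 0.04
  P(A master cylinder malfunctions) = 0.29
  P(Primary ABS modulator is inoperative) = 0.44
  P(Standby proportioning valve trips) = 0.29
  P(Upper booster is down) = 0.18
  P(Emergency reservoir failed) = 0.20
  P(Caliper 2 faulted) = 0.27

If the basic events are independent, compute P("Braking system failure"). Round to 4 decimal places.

P(Parking branch lost) [OR] = 1 − (1−0.31) × (1−0.22) × (1−0.04) = 0.483328
P(Rear circuit lost) [OR] = 1 − (1−0.09) × (1−0.483328) = 0.529828
P(ABS chain unavailable) [AND] = 0.22 × 0.529828 = 0.116562
P(Service line inoperative) [OR] = 1 − (1−0.29) × (1−0.44) × (1−0.29) × (1−0.18) = 0.768517
P(Front circuit down) [AND] = 0.768517 × 0.20 × 0.27 = 0.041500
P(Braking system failure) [OR] = 1 − (1−0.116562) × (1−0.041500) = 0.153225
Rounded to 4 decimal places: P(Braking system failure) ≈ 0.1532.

0.1532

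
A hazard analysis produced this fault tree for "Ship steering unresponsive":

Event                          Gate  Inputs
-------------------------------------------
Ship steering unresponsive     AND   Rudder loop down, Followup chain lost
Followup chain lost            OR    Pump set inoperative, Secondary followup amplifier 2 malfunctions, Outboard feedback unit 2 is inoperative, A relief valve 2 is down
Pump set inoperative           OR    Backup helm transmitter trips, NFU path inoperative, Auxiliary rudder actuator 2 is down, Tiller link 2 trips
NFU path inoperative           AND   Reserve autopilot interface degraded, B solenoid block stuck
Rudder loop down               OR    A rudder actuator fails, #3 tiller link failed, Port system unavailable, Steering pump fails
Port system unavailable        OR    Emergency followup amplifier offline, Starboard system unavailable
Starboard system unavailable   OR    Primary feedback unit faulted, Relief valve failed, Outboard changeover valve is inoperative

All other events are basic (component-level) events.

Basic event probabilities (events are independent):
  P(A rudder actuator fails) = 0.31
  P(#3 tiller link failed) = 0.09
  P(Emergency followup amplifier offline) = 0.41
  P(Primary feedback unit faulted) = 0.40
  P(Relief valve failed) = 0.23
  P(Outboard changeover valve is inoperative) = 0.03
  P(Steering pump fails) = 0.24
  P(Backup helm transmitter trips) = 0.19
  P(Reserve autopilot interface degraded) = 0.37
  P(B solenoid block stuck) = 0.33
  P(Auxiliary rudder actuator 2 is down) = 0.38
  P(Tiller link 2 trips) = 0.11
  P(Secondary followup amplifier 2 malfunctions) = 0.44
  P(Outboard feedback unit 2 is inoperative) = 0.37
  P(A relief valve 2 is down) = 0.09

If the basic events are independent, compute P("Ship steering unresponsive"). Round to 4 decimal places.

P(Starboard system unavailable) [OR] = 1 − (1−0.40) × (1−0.23) × (1−0.03) = 0.551860
P(Port system unavailable) [OR] = 1 − (1−0.41) × (1−0.551860) = 0.735597
P(Rudder loop down) [OR] = 1 − (1−0.31) × (1−0.09) × (1−0.735597) × (1−0.24) = 0.873826
P(NFU path inoperative) [AND] = 0.37 × 0.33 = 0.122100
P(Pump set inoperative) [OR] = 1 − (1−0.19) × (1−0.122100) × (1−0.38) × (1−0.11) = 0.607616
P(Followup chain lost) [OR] = 1 − (1−0.607616) × (1−0.44) × (1−0.37) × (1−0.09) = 0.874026
P(Ship steering unresponsive) [AND] = 0.873826 × 0.874026 = 0.763747
Rounded to 4 decimal places: P(Ship steering unresponsive) ≈ 0.7637.

0.7637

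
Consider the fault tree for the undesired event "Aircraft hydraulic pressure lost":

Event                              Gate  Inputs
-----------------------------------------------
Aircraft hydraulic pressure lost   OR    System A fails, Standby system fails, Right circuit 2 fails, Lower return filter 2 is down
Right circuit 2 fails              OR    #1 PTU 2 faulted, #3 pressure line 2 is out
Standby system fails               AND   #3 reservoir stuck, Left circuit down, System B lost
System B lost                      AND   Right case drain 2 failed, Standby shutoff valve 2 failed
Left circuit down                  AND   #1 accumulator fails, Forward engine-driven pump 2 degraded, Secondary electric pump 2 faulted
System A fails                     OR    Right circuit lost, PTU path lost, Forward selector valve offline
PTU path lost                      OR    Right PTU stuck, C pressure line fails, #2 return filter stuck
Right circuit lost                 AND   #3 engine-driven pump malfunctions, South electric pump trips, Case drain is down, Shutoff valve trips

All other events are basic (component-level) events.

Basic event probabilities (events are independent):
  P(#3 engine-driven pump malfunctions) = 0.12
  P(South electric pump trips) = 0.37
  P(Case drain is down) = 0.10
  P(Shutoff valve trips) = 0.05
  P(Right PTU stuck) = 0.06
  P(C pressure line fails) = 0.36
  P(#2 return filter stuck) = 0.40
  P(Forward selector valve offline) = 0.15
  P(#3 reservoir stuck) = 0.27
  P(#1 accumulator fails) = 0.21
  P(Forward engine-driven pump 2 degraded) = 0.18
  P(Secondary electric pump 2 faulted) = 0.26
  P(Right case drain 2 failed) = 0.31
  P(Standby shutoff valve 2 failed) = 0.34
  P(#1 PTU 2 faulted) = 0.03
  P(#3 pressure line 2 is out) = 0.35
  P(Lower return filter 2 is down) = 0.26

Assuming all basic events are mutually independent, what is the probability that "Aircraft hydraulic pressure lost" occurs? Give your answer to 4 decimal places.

0.8569

P(Right circuit lost) [AND] = 0.12 × 0.37 × 0.10 × 0.05 = 0.000222
P(PTU path lost) [OR] = 1 − (1−0.06) × (1−0.36) × (1−0.40) = 0.639040
P(System A fails) [OR] = 1 − (1−0.000222) × (1−0.639040) × (1−0.15) = 0.693252
P(Left circuit down) [AND] = 0.21 × 0.18 × 0.26 = 0.009828
P(System B lost) [AND] = 0.31 × 0.34 = 0.105400
P(Standby system fails) [AND] = 0.27 × 0.009828 × 0.105400 = 0.000280
P(Right circuit 2 fails) [OR] = 1 − (1−0.03) × (1−0.35) = 0.369500
P(Aircraft hydraulic pressure lost) [OR] = 1 − (1−0.693252) × (1−0.000280) × (1−0.369500) × (1−0.26) = 0.856921
Rounded to 4 decimal places: P(Aircraft hydraulic pressure lost) ≈ 0.8569.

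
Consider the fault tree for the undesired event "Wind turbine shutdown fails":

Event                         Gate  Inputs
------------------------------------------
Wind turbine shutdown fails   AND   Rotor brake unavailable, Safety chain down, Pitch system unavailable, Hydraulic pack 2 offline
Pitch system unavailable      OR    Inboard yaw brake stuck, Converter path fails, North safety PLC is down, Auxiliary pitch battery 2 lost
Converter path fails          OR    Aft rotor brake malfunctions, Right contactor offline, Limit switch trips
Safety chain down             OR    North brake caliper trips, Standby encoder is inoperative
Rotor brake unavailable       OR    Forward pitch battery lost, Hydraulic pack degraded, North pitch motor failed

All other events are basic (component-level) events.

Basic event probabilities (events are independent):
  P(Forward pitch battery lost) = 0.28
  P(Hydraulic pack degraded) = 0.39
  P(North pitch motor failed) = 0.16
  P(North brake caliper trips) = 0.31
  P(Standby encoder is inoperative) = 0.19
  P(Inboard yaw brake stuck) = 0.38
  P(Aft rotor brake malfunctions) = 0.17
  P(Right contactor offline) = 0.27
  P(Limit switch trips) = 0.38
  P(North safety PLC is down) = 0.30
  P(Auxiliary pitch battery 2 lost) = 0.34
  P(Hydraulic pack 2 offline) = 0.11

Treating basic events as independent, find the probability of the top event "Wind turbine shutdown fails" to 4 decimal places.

0.0273

P(Rotor brake unavailable) [OR] = 1 − (1−0.28) × (1−0.39) × (1−0.16) = 0.631072
P(Safety chain down) [OR] = 1 − (1−0.31) × (1−0.19) = 0.441100
P(Converter path fails) [OR] = 1 − (1−0.17) × (1−0.27) × (1−0.38) = 0.624342
P(Pitch system unavailable) [OR] = 1 − (1−0.38) × (1−0.624342) × (1−0.30) × (1−0.34) = 0.892397
P(Wind turbine shutdown fails) [AND] = 0.631072 × 0.441100 × 0.892397 × 0.11 = 0.027325
Rounded to 4 decimal places: P(Wind turbine shutdown fails) ≈ 0.0273.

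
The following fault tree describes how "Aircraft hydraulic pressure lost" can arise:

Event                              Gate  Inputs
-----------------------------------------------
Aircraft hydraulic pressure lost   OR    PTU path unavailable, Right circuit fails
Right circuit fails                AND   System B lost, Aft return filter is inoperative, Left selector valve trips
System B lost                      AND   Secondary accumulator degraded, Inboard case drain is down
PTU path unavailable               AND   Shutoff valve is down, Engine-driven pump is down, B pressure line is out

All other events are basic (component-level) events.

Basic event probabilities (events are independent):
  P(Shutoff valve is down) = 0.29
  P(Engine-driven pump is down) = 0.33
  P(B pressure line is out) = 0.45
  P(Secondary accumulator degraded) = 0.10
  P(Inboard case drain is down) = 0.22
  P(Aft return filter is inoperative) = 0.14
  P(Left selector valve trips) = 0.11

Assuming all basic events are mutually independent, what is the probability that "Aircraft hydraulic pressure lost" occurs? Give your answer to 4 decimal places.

P(PTU path unavailable) [AND] = 0.29 × 0.33 × 0.45 = 0.043065
P(System B lost) [AND] = 0.10 × 0.22 = 0.022000
P(Right circuit fails) [AND] = 0.022000 × 0.14 × 0.11 = 0.000339
P(Aircraft hydraulic pressure lost) [OR] = 1 − (1−0.043065) × (1−0.000339) = 0.043389
Rounded to 4 decimal places: P(Aircraft hydraulic pressure lost) ≈ 0.0434.

0.0434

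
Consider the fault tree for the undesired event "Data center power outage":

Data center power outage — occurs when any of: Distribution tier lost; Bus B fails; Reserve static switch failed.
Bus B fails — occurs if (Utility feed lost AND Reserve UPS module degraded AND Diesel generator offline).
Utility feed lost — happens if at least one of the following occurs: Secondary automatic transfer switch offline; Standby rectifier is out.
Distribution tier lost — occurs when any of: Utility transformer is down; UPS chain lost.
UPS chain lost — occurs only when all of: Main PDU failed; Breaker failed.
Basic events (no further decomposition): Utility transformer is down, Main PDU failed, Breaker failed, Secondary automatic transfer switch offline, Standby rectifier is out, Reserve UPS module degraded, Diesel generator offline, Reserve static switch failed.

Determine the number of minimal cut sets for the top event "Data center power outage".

UPS chain lost [AND]: one cut set from each child combined → 1 × 1 = 1 cut set(s).
Distribution tier lost [OR]: union of children's cut sets → 2 cut set(s).
Utility feed lost [OR]: union of children's cut sets → 2 cut set(s).
Bus B fails [AND]: one cut set from each child combined → 2 × 1 × 1 = 2 cut set(s).
Data center power outage [OR]: union of children's cut sets → 5 cut set(s).
Minimal cut sets: {Utility transformer is down}; {Breaker failed, Main PDU failed}; {Diesel generator offline, Reserve UPS module degraded, Secondary automatic transfer switch offline}; {Diesel generator offline, Reserve UPS module degraded, Standby rectifier is out}; {Reserve static switch failed}.

5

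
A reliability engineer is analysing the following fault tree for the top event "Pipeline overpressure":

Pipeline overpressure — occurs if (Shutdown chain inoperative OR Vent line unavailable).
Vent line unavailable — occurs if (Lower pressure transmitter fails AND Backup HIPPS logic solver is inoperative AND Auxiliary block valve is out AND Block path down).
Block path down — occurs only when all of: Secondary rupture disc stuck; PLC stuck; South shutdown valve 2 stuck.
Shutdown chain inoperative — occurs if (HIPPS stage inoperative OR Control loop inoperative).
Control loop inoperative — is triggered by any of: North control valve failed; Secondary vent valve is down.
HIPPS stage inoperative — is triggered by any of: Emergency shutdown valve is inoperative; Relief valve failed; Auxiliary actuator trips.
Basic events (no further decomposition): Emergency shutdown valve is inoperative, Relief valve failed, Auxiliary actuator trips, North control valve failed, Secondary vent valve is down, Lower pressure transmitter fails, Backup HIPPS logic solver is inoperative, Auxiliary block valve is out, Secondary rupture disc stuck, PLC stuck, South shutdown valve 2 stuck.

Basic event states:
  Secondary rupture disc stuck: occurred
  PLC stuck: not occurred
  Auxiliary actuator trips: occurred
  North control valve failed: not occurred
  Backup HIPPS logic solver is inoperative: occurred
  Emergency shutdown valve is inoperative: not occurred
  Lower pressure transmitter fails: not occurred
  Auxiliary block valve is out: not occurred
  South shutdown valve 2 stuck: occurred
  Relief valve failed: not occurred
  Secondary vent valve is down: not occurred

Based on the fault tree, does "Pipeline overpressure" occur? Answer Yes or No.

HIPPS stage inoperative [OR]: Emergency shutdown valve is inoperative=not, Relief valve failed=not, Auxiliary actuator trips=occurs → at least one input occurs → occurs.
Control loop inoperative [OR]: North control valve failed=not, Secondary vent valve is down=not → no input occurs → does not occur.
Shutdown chain inoperative [OR]: HIPPS stage inoperative=occurs, Control loop inoperative=not → at least one input occurs → occurs.
Block path down [AND]: Secondary rupture disc stuck=occurs, PLC stuck=not, South shutdown valve 2 stuck=occurs → not all inputs occur → does not occur.
Vent line unavailable [AND]: Lower pressure transmitter fails=not, Backup HIPPS logic solver is inoperative=occurs, Auxiliary block valve is out=not, Block path down=not → not all inputs occur → does not occur.
Pipeline overpressure [OR]: Shutdown chain inoperative=occurs, Vent line unavailable=not → at least one input occurs → occurs.

Yes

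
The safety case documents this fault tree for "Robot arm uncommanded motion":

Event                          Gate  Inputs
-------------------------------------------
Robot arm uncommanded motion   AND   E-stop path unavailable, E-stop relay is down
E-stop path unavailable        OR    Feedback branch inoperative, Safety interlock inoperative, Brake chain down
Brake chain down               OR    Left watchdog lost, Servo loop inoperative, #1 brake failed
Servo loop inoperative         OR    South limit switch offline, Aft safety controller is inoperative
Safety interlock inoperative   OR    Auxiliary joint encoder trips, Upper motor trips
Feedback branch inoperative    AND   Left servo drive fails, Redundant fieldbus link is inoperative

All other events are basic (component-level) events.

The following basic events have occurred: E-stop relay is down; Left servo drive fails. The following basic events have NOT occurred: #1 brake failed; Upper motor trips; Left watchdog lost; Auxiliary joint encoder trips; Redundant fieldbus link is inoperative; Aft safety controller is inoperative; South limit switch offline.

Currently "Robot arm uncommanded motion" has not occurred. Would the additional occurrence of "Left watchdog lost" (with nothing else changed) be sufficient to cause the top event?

Counterfactual: set "Left watchdog lost" to occurred.
Feedback branch inoperative [AND]: Left servo drive fails=occurs, Redundant fieldbus link is inoperative=not → not all inputs occur → does not occur.
Safety interlock inoperative [OR]: Auxiliary joint encoder trips=not, Upper motor trips=not → no input occurs → does not occur.
Servo loop inoperative [OR]: South limit switch offline=not, Aft safety controller is inoperative=not → no input occurs → does not occur.
Brake chain down [OR]: Left watchdog lost=occurs, Servo loop inoperative=not, #1 brake failed=not → at least one input occurs → occurs.
E-stop path unavailable [OR]: Feedback branch inoperative=not, Safety interlock inoperative=not, Brake chain down=occurs → at least one input occurs → occurs.
Robot arm uncommanded motion [AND]: E-stop path unavailable=occurs, E-stop relay is down=occurs → all inputs occur → occurs.

Yes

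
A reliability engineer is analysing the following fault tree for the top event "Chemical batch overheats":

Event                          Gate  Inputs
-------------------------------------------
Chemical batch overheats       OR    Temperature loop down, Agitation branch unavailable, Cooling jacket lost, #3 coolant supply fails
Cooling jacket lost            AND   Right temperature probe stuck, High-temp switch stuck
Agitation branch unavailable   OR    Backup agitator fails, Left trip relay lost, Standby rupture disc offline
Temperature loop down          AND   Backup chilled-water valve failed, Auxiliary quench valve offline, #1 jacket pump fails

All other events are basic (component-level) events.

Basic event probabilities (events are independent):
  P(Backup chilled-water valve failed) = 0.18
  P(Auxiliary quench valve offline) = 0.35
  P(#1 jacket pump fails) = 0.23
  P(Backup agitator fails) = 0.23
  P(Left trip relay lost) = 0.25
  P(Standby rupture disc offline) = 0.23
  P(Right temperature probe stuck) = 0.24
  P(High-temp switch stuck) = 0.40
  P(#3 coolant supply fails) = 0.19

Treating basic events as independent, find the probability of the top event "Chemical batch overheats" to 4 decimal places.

0.6791

P(Temperature loop down) [AND] = 0.18 × 0.35 × 0.23 = 0.014490
P(Agitation branch unavailable) [OR] = 1 − (1−0.23) × (1−0.25) × (1−0.23) = 0.555325
P(Cooling jacket lost) [AND] = 0.24 × 0.40 = 0.096000
P(Chemical batch overheats) [OR] = 1 − (1−0.014490) × (1−0.555325) × (1−0.096000) × (1−0.19) = 0.679109
Rounded to 4 decimal places: P(Chemical batch overheats) ≈ 0.6791.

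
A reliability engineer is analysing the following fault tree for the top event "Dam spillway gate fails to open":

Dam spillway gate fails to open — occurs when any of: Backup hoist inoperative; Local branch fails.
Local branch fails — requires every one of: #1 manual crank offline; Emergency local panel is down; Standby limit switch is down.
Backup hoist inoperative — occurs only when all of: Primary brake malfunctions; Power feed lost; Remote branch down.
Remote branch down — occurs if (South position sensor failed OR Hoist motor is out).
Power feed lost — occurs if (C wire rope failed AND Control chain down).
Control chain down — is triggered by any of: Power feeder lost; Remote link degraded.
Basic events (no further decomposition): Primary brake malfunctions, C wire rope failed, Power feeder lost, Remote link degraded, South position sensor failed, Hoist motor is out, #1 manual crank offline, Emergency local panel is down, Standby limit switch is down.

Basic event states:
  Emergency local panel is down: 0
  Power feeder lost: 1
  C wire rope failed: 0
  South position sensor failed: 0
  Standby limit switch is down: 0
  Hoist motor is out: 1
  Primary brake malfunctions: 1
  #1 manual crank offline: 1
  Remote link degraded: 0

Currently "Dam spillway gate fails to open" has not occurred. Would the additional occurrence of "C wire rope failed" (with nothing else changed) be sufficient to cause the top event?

Yes

Counterfactual: set "C wire rope failed" to occurred.
Control chain down [OR]: Power feeder lost=occurs, Remote link degraded=not → at least one input occurs → occurs.
Power feed lost [AND]: C wire rope failed=occurs, Control chain down=occurs → all inputs occur → occurs.
Remote branch down [OR]: South position sensor failed=not, Hoist motor is out=occurs → at least one input occurs → occurs.
Backup hoist inoperative [AND]: Primary brake malfunctions=occurs, Power feed lost=occurs, Remote branch down=occurs → all inputs occur → occurs.
Local branch fails [AND]: #1 manual crank offline=occurs, Emergency local panel is down=not, Standby limit switch is down=not → not all inputs occur → does not occur.
Dam spillway gate fails to open [OR]: Backup hoist inoperative=occurs, Local branch fails=not → at least one input occurs → occurs.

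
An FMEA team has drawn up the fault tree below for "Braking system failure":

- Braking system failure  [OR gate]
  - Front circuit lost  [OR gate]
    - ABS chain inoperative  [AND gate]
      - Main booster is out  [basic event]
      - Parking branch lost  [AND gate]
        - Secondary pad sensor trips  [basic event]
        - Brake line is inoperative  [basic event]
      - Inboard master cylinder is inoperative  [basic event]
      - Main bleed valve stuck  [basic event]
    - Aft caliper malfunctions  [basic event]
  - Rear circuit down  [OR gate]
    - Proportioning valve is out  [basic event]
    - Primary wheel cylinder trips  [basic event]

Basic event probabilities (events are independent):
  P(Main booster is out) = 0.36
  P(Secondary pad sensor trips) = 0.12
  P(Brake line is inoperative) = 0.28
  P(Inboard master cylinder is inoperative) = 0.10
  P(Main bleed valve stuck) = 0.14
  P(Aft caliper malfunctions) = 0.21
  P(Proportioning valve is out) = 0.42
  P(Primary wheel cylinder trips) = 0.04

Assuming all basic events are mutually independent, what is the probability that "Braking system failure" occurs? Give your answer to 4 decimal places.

0.5602

P(Parking branch lost) [AND] = 0.12 × 0.28 = 0.033600
P(ABS chain inoperative) [AND] = 0.36 × 0.033600 × 0.10 × 0.14 = 0.000169
P(Front circuit lost) [OR] = 1 − (1−0.000169) × (1−0.21) = 0.210134
P(Rear circuit down) [OR] = 1 − (1−0.42) × (1−0.04) = 0.443200
P(Braking system failure) [OR] = 1 − (1−0.210134) × (1−0.443200) = 0.560203
Rounded to 4 decimal places: P(Braking system failure) ≈ 0.5602.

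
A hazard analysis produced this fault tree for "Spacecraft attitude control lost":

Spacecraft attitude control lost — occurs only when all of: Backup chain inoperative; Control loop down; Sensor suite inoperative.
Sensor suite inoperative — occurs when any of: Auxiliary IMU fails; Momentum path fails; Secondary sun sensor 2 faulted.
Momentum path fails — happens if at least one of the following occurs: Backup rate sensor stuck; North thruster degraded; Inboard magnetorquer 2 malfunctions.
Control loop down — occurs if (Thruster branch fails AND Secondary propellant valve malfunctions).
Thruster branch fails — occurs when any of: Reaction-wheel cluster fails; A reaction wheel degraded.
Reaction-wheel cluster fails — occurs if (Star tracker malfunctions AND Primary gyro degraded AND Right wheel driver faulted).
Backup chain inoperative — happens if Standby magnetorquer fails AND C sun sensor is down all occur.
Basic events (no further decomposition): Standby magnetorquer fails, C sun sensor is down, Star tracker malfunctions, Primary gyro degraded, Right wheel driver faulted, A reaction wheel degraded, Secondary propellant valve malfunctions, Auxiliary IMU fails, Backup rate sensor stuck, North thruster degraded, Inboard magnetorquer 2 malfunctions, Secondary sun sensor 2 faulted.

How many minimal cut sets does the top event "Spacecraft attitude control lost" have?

Backup chain inoperative [AND]: one cut set from each child combined → 1 × 1 = 1 cut set(s).
Reaction-wheel cluster fails [AND]: one cut set from each child combined → 1 × 1 × 1 = 1 cut set(s).
Thruster branch fails [OR]: union of children's cut sets → 2 cut set(s).
Control loop down [AND]: one cut set from each child combined → 2 × 1 = 2 cut set(s).
Momentum path fails [OR]: union of children's cut sets → 3 cut set(s).
Sensor suite inoperative [OR]: union of children's cut sets → 5 cut set(s).
Spacecraft attitude control lost [AND]: one cut set from each child combined → 1 × 2 × 5 = 10 cut set(s).
Minimal cut sets: {Auxiliary IMU fails, C sun sensor is down, Primary gyro degraded, Right wheel driver faulted, Secondary propellant valve malfunctions, Standby magnetorquer fails, Star tracker malfunctions}; {Backup rate sensor stuck, C sun sensor is down, Primary gyro degraded, Right wheel driver faulted, Secondary propellant valve malfunctions, Standby magnetorquer fails, Star tracker malfunctions}; {C sun sensor is down, North thruster degraded, Primary gyro degraded, Right wheel driver faulted, Secondary propellant valve malfunctions, Standby magnetorquer fails, Star tracker malfunctions}; {C sun sensor is down, Inboard magnetorquer 2 malfunctions, Primary gyro degraded, Right wheel driver faulted, Secondary propellant valve malfunctions, Standby magnetorquer fails, Star tracker malfunctions}; {C sun sensor is down, Primary gyro degraded, Right wheel driver faulted, Secondary propellant valve malfunctions, Secondary sun sensor 2 faulted, Standby magnetorquer fails, Star tracker malfunctions}; {A reaction wheel degraded, Auxiliary IMU fails, C sun sensor is down, Secondary propellant valve malfunctions, Standby magnetorquer fails}; {A reaction wheel degraded, Backup rate sensor stuck, C sun sensor is down, Secondary propellant valve malfunctions, Standby magnetorquer fails}; {A reaction wheel degraded, C sun sensor is down, North thruster degraded, Secondary propellant valve malfunctions, Standby magnetorquer fails}; {A reaction wheel degraded, C sun sensor is down, Inboard magnetorquer 2 malfunctions, Secondary propellant valve malfunctions, Standby magnetorquer fails}; {A reaction wheel degraded, C sun sensor is down, Secondary propellant valve malfunctions, Secondary sun sensor 2 faulted, Standby magnetorquer fails}.

10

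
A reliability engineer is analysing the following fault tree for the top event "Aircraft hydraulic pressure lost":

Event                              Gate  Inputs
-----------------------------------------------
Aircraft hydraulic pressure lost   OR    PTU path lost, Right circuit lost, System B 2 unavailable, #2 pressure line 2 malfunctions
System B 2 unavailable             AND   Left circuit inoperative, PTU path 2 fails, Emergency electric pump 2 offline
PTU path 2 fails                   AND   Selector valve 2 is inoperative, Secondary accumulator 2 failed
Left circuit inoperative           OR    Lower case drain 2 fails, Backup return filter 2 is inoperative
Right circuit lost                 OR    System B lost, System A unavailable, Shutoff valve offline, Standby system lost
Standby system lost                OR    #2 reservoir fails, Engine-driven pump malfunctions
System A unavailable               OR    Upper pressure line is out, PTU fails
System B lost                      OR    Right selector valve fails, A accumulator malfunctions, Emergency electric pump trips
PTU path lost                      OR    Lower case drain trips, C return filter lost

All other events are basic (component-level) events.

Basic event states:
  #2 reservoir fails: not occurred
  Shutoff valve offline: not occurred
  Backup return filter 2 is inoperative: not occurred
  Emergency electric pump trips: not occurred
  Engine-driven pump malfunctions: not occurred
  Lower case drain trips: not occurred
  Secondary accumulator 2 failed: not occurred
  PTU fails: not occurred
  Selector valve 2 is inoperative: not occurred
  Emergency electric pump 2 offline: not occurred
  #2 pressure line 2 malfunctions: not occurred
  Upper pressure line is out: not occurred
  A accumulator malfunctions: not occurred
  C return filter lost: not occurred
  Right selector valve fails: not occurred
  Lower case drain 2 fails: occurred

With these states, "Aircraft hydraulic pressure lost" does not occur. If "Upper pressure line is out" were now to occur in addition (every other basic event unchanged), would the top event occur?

Counterfactual: set "Upper pressure line is out" to occurred.
PTU path lost [OR]: Lower case drain trips=not, C return filter lost=not → no input occurs → does not occur.
System B lost [OR]: Right selector valve fails=not, A accumulator malfunctions=not, Emergency electric pump trips=not → no input occurs → does not occur.
System A unavailable [OR]: Upper pressure line is out=occurs, PTU fails=not → at least one input occurs → occurs.
Standby system lost [OR]: #2 reservoir fails=not, Engine-driven pump malfunctions=not → no input occurs → does not occur.
Right circuit lost [OR]: System B lost=not, System A unavailable=occurs, Shutoff valve offline=not, Standby system lost=not → at least one input occurs → occurs.
Left circuit inoperative [OR]: Lower case drain 2 fails=occurs, Backup return filter 2 is inoperative=not → at least one input occurs → occurs.
PTU path 2 fails [AND]: Selector valve 2 is inoperative=not, Secondary accumulator 2 failed=not → not all inputs occur → does not occur.
System B 2 unavailable [AND]: Left circuit inoperative=occurs, PTU path 2 fails=not, Emergency electric pump 2 offline=not → not all inputs occur → does not occur.
Aircraft hydraulic pressure lost [OR]: PTU path lost=not, Right circuit lost=occurs, System B 2 unavailable=not, #2 pressure line 2 malfunctions=not → at least one input occurs → occurs.

Yes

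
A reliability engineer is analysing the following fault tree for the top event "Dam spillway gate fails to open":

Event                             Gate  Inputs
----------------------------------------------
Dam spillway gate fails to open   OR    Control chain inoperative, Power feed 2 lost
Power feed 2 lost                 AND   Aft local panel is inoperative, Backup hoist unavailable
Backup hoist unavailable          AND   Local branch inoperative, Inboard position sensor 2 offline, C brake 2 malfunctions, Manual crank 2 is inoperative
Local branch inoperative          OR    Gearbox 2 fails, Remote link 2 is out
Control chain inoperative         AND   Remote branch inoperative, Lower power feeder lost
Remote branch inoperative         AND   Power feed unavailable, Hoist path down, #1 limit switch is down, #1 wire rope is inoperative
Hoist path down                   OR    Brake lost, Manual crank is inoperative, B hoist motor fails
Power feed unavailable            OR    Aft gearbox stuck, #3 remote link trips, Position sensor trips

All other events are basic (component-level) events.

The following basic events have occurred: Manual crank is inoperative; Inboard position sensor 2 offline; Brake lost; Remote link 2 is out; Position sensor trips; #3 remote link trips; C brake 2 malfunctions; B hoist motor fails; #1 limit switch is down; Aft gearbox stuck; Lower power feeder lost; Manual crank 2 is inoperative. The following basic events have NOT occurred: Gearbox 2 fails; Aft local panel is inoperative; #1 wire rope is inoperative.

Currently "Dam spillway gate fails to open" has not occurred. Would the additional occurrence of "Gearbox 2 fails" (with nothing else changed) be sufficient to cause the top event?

Counterfactual: set "Gearbox 2 fails" to occurred.
Power feed unavailable [OR]: Aft gearbox stuck=occurs, #3 remote link trips=occurs, Position sensor trips=occurs → at least one input occurs → occurs.
Hoist path down [OR]: Brake lost=occurs, Manual crank is inoperative=occurs, B hoist motor fails=occurs → at least one input occurs → occurs.
Remote branch inoperative [AND]: Power feed unavailable=occurs, Hoist path down=occurs, #1 limit switch is down=occurs, #1 wire rope is inoperative=not → not all inputs occur → does not occur.
Control chain inoperative [AND]: Remote branch inoperative=not, Lower power feeder lost=occurs → not all inputs occur → does not occur.
Local branch inoperative [OR]: Gearbox 2 fails=occurs, Remote link 2 is out=occurs → at least one input occurs → occurs.
Backup hoist unavailable [AND]: Local branch inoperative=occurs, Inboard position sensor 2 offline=occurs, C brake 2 malfunctions=occurs, Manual crank 2 is inoperative=occurs → all inputs occur → occurs.
Power feed 2 lost [AND]: Aft local panel is inoperative=not, Backup hoist unavailable=occurs → not all inputs occur → does not occur.
Dam spillway gate fails to open [OR]: Control chain inoperative=not, Power feed 2 lost=not → no input occurs → does not occur.

No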